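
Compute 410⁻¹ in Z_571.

By the extended Euclidean algorithm:
571 = 1·410 + 161
410 = 2·161 + 88
161 = 1·88 + 73
88 = 1·73 + 15
73 = 4·15 + 13
15 = 1·13 + 2
13 = 6·2 + 1
2 = 2·1 + 0
gcd(410, 571) = 1, so the inverse exists.
Back-substitute for 1:
1 = 1·13 − 6·2
  = −6·15 + 7·13
  = 7·73 − 34·15
  = −34·88 + 41·73
  = 41·161 − 75·88
  = −75·410 + 191·161
  = 191·571 − 266·410
So 410⁻¹ ≡ −266 ≡ 305 (mod 571).

305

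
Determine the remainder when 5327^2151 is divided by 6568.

Using repeated squaring:
2151 in binary is 100001100111, i.e. 2151 = 2048 + 64 + 32 + 4 + 2 + 1.
5327^1 ≡ 5327 (mod 6568)
5327^2 ≡ 5327^2 = 28376929 ≡ 3169 (mod 6568)
5327^4 ≡ 3169^2 = 10042561 ≡ 89 (mod 6568)
5327^8 ≡ 89^2 = 7921 ≡ 1353 (mod 6568)
5327^16 ≡ 1353^2 = 1830609 ≡ 4705 (mod 6568)
5327^32 ≡ 4705^2 = 22137025 ≡ 2865 (mod 6568)
5327^64 ≡ 2865^2 = 8208225 ≡ 4793 (mod 6568)
5327^128 ≡ 4793^2 = 22972849 ≡ 4553 (mod 6568)
5327^256 ≡ 4553^2 = 20729809 ≡ 1201 (mod 6568)
5327^512 ≡ 1201^2 = 1442401 ≡ 4009 (mod 6568)
5327^1024 ≡ 4009^2 = 16072081 ≡ 185 (mod 6568)
5327^2048 ≡ 185^2 = 34225 ≡ 1385 (mod 6568)
5327^2151 = 5327^2048 · 5327^64 · 5327^32 · 5327^4 · 5327^2 · 5327^1 ≡ 1385 · 4793 · 2865 · 89 · 3169 · 5327 (mod 6568).
Accumulate the product:
1385 · 4793 = 6638305 ≡ 4625
4625 · 2865 = 13250625 ≡ 2969
2969 · 89 = 264241 ≡ 1521
1521 · 3169 = 4820049 ≡ 5705
5705 · 5327 = 30390535 ≡ 399

399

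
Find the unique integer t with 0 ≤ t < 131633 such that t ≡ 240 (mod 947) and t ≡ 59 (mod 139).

22021

947⁻¹ mod 139: 947×16 ≡ 1 (mod 139), so 947⁻¹ ≡ 16.
t = 240 + 947×((59 − 240)×16 mod 139) = 240 + 947×23 = 22021.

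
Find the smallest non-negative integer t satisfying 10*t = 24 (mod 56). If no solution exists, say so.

gcd(10, 56) = 2, and 2 | 24, so solutions exist.
Divide through by 2: 5*t = 12 (mod 28).
5⁻¹ ≡ 17 (mod 28).
t ≡ 17*12 ≡ 8 (mod 28).
The smallest non-negative solution is t = 8.

8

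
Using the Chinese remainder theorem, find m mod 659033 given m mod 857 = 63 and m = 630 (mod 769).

857⁻¹ mod 769: 857·201 ≡ 1 (mod 769), so 857⁻¹ ≡ 201.
m = 63 + 857·((630 − 63)·201 mod 769) = 63 + 857·155 = 132898.

132898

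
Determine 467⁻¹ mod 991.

991 = 2*467 + 57
467 = 8*57 + 11
57 = 5*11 + 2
11 = 5*2 + 1
2 = 2*1 + 0
gcd(467, 991) = 1, so the inverse exists.
Bézout: 1 = −213*991 + 452*467.
So 467⁻¹ ≡ 452 (mod 991).

452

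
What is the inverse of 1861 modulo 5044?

5044 = 2·1861 + 1322
1861 = 1·1322 + 539
1322 = 2·539 + 244
539 = 2·244 + 51
244 = 4·51 + 40
51 = 1·40 + 11
40 = 3·11 + 7
11 = 1·7 + 4
7 = 1·4 + 3
4 = 1·3 + 1
3 = 3·1 + 0
gcd(1861, 5044) = 1, so the inverse exists.
Back-substitute for 1:
1 = 1·4 − 1·3
  = −1·7 + 2·4
  = 2·11 − 3·7
  = −3·40 + 11·11
  = 11·51 − 14·40
  = −14·244 + 67·51
  = 67·539 − 148·244
  = −148·1322 + 363·539
  = 363·1861 − 511·1322
  = −511·5044 + 1385·1861
So 1861⁻¹ ≡ 1385 (mod 5044).

1385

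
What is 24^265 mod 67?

24

Compute successive squares:
24^1 ≡ 24 (mod 67)
24^2 ≡ 24^2 = 576 ≡ 40 (mod 67)
24^4 ≡ 40^2 = 1600 ≡ 59 (mod 67)
24^8 ≡ 59^2 = 3481 ≡ 64 (mod 67)
24^16 ≡ 64^2 = 4096 ≡ 9 (mod 67)
24^32 ≡ 9^2 = 81 ≡ 14 (mod 67)
24^64 ≡ 14^2 = 196 ≡ 62 (mod 67)
24^128 ≡ 62^2 = 3844 ≡ 25 (mod 67)
24^256 ≡ 25^2 = 625 ≡ 22 (mod 67)
24^265 = 24^256 × 24^8 × 24^1 ≡ 22 × 64 × 24 (mod 67).
Accumulate the product:
22 × 64 = 1408 ≡ 1
1 × 24 = 24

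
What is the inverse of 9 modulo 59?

46

59 = 6·9 + 5
9 = 1·5 + 4
5 = 1·4 + 1
4 = 4·1 + 0
gcd(9, 59) = 1, so the inverse exists.
Back-substitute for 1:
1 = 1·5 − 1·4
  = −1·9 + 2·5
  = 2·59 − 13·9
So 9⁻¹ ≡ −13 ≡ 46 (mod 59).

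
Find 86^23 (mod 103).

84

By square-and-multiply:
23 in binary is 10111, i.e. 23 = 16 + 4 + 2 + 1.
86^1 ≡ 86 (mod 103)
86^2 ≡ 86^2 = 7396 ≡ 83 (mod 103)
86^4 ≡ 83^2 = 6889 ≡ 91 (mod 103)
86^8 ≡ 91^2 = 8281 ≡ 41 (mod 103)
86^16 ≡ 41^2 = 1681 ≡ 33 (mod 103)
86^23 = 86^16 * 86^4 * 86^2 * 86^1 ≡ 33 * 91 * 83 * 86 (mod 103).
Accumulate the product:
33 * 91 = 3003 ≡ 16
16 * 83 = 1328 ≡ 92
92 * 86 = 7912 ≡ 84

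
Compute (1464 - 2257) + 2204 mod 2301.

1464 - 2257 = -793 ≡ 1508 (mod 2301)
1508 + 2204 = 3712 ≡ 1411 (mod 2301)

1411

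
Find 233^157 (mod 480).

Compute successive squares:
233^1 ≡ 233 (mod 480)
233^2 ≡ 233^2 = 54289 ≡ 49 (mod 480)
233^4 ≡ 49^2 = 2401 ≡ 1 (mod 480)
233^8 ≡ 1^2 = 1 (mod 480)
233^16 ≡ 1^2 = 1 (mod 480)
233^32 ≡ 1^2 = 1 (mod 480)
233^64 ≡ 1^2 = 1 (mod 480)
233^128 ≡ 1^2 = 1 (mod 480)
233^157 = 233^128 × 233^16 × 233^8 × 233^4 × 233^1 ≡ 1 × 1 × 1 × 1 × 233 (mod 480).
Accumulate the product:
1 × 1 = 1
1 × 1 = 1
1 × 1 = 1
1 × 233 = 233

233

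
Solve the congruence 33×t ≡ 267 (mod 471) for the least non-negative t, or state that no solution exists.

108

gcd(33, 471) = 3, and 3 | 267, so solutions exist.
Divide through by 3: 11×t ≡ 89 mod 157.
11⁻¹ ≡ 100 (mod 157).
t ≡ 100×89 ≡ 108 (mod 157).
The smallest non-negative solution is t = 108.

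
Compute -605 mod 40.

35

-605 = -16×40 + 35, so -605 ≡ 35 (mod 40).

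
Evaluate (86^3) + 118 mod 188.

(86)^3 ≡ 52 (mod 188)
52 + 118 = 170

170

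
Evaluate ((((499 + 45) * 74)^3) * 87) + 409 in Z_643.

44

499 + 45 = 544
544 * 74 = 40256 ≡ 390 (mod 643)
(390)^3 ≡ 321 (mod 643)
321 * 87 = 27927 ≡ 278 (mod 643)
278 + 409 = 687 ≡ 44 (mod 643)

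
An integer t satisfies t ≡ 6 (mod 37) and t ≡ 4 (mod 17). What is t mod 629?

191

37⁻¹ mod 17: 37*6 ≡ 1 (mod 17), so 37⁻¹ ≡ 6.
t = 6 + 37*((4 − 6)*6 mod 17) = 6 + 37*5 = 191.
Check: 191 mod 37 = 6, 191 mod 17 = 4. ✓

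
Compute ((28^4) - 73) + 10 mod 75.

(28)^4 ≡ 31 (mod 75)
31 - 73 = -42 ≡ 33 (mod 75)
33 + 10 = 43

43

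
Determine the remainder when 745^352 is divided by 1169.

352 in binary is 101100000, i.e. 352 = 256 + 64 + 32.
745^1 ≡ 745 (mod 1169)
745^2 ≡ 745^2 = 555025 ≡ 919 (mod 1169)
745^4 ≡ 919^2 = 844561 ≡ 543 (mod 1169)
745^8 ≡ 543^2 = 294849 ≡ 261 (mod 1169)
745^16 ≡ 261^2 = 68121 ≡ 319 (mod 1169)
745^32 ≡ 319^2 = 101761 ≡ 58 (mod 1169)
745^64 ≡ 58^2 = 3364 ≡ 1026 (mod 1169)
745^128 ≡ 1026^2 = 1052676 ≡ 576 (mod 1169)
745^256 ≡ 576^2 = 331776 ≡ 949 (mod 1169)
745^352 = 745^256 * 745^64 * 745^32 ≡ 949 * 1026 * 58 (mod 1169).
Accumulate the product:
949 * 1026 = 973674 ≡ 1066
1066 * 58 = 61828 ≡ 1040

1040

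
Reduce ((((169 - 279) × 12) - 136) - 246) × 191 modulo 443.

80

169 - 279 = -110 ≡ 333 (mod 443)
333 × 12 = 3996 ≡ 9 (mod 443)
9 - 136 = -127 ≡ 316 (mod 443)
316 - 246 = 70
70 × 191 = 13370 ≡ 80 (mod 443)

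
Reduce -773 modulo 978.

205

-773 = -1×978 + 205, so -773 ≡ 205 (mod 978).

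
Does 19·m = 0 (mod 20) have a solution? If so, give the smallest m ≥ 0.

0

gcd(19, 20) = 1, so a unique solution mod 20 exists.
19⁻¹ ≡ 19 (mod 20).
m ≡ 19·0 ≡ 0 (mod 20).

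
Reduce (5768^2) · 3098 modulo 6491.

816

(5768)^2 ≡ 3449 (mod 6491)
3449 · 3098 = 10685002 ≡ 816 (mod 6491)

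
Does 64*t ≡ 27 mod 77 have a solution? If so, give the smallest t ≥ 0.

69

gcd(64, 77) = 1, so a unique solution mod 77 exists.
64⁻¹ ≡ 71 (mod 77).
t ≡ 71*27 ≡ 69 (mod 77).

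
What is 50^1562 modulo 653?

1562 in binary is 11000011010, i.e. 1562 = 1024 + 512 + 16 + 8 + 2.
50^1 ≡ 50 (mod 653)
50^2 ≡ 50^2 = 2500 ≡ 541 (mod 653)
50^4 ≡ 541^2 = 292681 ≡ 137 (mod 653)
50^8 ≡ 137^2 = 18769 ≡ 485 (mod 653)
50^16 ≡ 485^2 = 235225 ≡ 145 (mod 653)
50^32 ≡ 145^2 = 21025 ≡ 129 (mod 653)
50^64 ≡ 129^2 = 16641 ≡ 316 (mod 653)
50^128 ≡ 316^2 = 99856 ≡ 600 (mod 653)
50^256 ≡ 600^2 = 360000 ≡ 197 (mod 653)
50^512 ≡ 197^2 = 38809 ≡ 282 (mod 653)
50^1024 ≡ 282^2 = 79524 ≡ 511 (mod 653)
50^1562 = 50^1024 × 50^512 × 50^16 × 50^8 × 50^2 ≡ 511 × 282 × 145 × 485 × 541 (mod 653).
Accumulate the product:
511 × 282 = 144102 ≡ 442
442 × 145 = 64090 ≡ 96
96 × 485 = 46560 ≡ 197
197 × 541 = 106577 ≡ 138

138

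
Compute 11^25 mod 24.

By square-and-multiply:
25 in binary is 11001, i.e. 25 = 16 + 8 + 1.
11^1 ≡ 11 (mod 24)
11^2 ≡ 11^2 = 121 ≡ 1 (mod 24)
11^4 ≡ 1^2 = 1 (mod 24)
11^8 ≡ 1^2 = 1 (mod 24)
11^16 ≡ 1^2 = 1 (mod 24)
11^25 = 11^16 · 11^8 · 11^1 ≡ 1 · 1 · 11 (mod 24).
Accumulate the product:
1 · 1 = 1
1 · 11 = 11

11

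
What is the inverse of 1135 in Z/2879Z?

2879 = 2·1135 + 609
1135 = 1·609 + 526
609 = 1·526 + 83
526 = 6·83 + 28
83 = 2·28 + 27
28 = 1·27 + 1
27 = 27·1 + 0
gcd(1135, 2879) = 1, so the inverse exists.
Bézout: 1 = −41·2879 + 104·1135.
So 1135⁻¹ ≡ 104 (mod 2879).

104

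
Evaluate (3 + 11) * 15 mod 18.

12

3 + 11 = 14
14 * 15 = 210 ≡ 12 (mod 18)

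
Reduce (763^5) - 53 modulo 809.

(763)^5 ≡ 334 (mod 809)
334 - 53 = 281

281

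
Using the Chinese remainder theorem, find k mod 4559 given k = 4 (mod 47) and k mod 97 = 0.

47⁻¹ mod 97: 47*64 ≡ 1 (mod 97), so 47⁻¹ ≡ 64.
k = 4 + 47*((0 − 4)*64 mod 97) = 4 + 47*35 = 1649.

1649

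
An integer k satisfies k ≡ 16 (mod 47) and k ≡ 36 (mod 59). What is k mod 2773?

862

47⁻¹ mod 59: 47×54 ≡ 1 (mod 59), so 47⁻¹ ≡ 54.
k = 16 + 47×((36 − 16)×54 mod 59) = 16 + 47×18 = 862.
Check: 862 mod 47 = 16, 862 mod 59 = 36. ✓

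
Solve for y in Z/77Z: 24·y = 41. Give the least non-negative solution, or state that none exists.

37

gcd(24, 77) = 1, so a unique solution mod 77 exists.
24⁻¹ ≡ 61 (mod 77).
y ≡ 61·41 ≡ 37 (mod 77).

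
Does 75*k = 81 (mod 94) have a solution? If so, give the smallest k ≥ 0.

65

gcd(75, 94) = 1, so a unique solution mod 94 exists.
75⁻¹ ≡ 89 (mod 94).
k ≡ 89*81 ≡ 65 (mod 94).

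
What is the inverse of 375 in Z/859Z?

197

859 = 2*375 + 109
375 = 3*109 + 48
109 = 2*48 + 13
48 = 3*13 + 9
13 = 1*9 + 4
9 = 2*4 + 1
4 = 4*1 + 0
gcd(375, 859) = 1, so the inverse exists.
Back-substitute for 1:
1 = 1*9 − 2*4
  = −2*13 + 3*9
  = 3*48 − 11*13
  = −11*109 + 25*48
  = 25*375 − 86*109
  = −86*859 + 197*375
So 375⁻¹ ≡ 197 (mod 859).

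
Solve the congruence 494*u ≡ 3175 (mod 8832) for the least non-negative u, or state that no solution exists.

no solution

gcd(494, 8832) = 2, and 2 does not divide 3175.
So the congruence has no solution.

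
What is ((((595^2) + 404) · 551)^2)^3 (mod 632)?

561

(595)^2 ≡ 105 (mod 632)
105 + 404 = 509
509 · 551 = 280459 ≡ 483 (mod 632)
(483)^2 ≡ 81 (mod 632)
(81)^3 ≡ 561 (mod 632)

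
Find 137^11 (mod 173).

122

11 in binary is 1011, i.e. 11 = 8 + 2 + 1.
137^1 ≡ 137 (mod 173)
137^2 ≡ 137^2 = 18769 ≡ 85 (mod 173)
137^4 ≡ 85^2 = 7225 ≡ 132 (mod 173)
137^8 ≡ 132^2 = 17424 ≡ 124 (mod 173)
137^11 = 137^8 · 137^2 · 137^1 ≡ 124 · 85 · 137 (mod 173).
Accumulate the product:
124 · 85 = 10540 ≡ 160
160 · 137 = 21920 ≡ 122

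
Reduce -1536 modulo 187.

147

-1536 = -9×187 + 147, so -1536 ≡ 147 (mod 187).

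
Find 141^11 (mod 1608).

1437

Compute successive squares:
11 in binary is 1011, i.e. 11 = 8 + 2 + 1.
141^1 ≡ 141 (mod 1608)
141^2 ≡ 141^2 = 19881 ≡ 585 (mod 1608)
141^4 ≡ 585^2 = 342225 ≡ 1329 (mod 1608)
141^8 ≡ 1329^2 = 1766241 ≡ 657 (mod 1608)
141^11 = 141^8 * 141^2 * 141^1 ≡ 657 * 585 * 141 (mod 1608).
Accumulate the product:
657 * 585 = 384345 ≡ 33
33 * 141 = 4653 ≡ 1437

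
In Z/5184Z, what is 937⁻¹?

4249

By the extended Euclidean algorithm:
5184 = 5×937 + 499
937 = 1×499 + 438
499 = 1×438 + 61
438 = 7×61 + 11
61 = 5×11 + 6
11 = 1×6 + 5
6 = 1×5 + 1
5 = 5×1 + 0
gcd(937, 5184) = 1, so the inverse exists.
Back-substitute for 1:
1 = 1×6 − 1×5
  = −1×11 + 2×6
  = 2×61 − 11×11
  = −11×438 + 79×61
  = 79×499 − 90×438
  = −90×937 + 169×499
  = 169×5184 − 935×937
So 937⁻¹ ≡ −935 ≡ 4249 (mod 5184).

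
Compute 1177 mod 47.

1177 = 25×47 + 2, so 1177 ≡ 2 (mod 47).

2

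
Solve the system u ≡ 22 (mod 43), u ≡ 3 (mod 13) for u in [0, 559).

237

43⁻¹ mod 13: 43×10 ≡ 1 (mod 13), so 43⁻¹ ≡ 10.
u = 22 + 43×((3 − 22)×10 mod 13) = 22 + 43×5 = 237.
Check: 237 mod 43 = 22, 237 mod 13 = 3. ✓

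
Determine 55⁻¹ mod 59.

44

Apply the Euclidean algorithm and back-substitute:
59 = 1*55 + 4
55 = 13*4 + 3
4 = 1*3 + 1
3 = 3*1 + 0
gcd(55, 59) = 1, so the inverse exists.
Back-substitute for 1:
1 = 1*4 − 1*3
  = −1*55 + 14*4
  = 14*59 − 15*55
So 55⁻¹ ≡ −15 ≡ 44 (mod 59).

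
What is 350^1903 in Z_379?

179

Using repeated squaring:
1903 in binary is 11101101111, i.e. 1903 = 1024 + 512 + 256 + 64 + 32 + 8 + 4 + 2 + 1.
350^1 ≡ 350 (mod 379)
350^2 ≡ 350^2 = 122500 ≡ 83 (mod 379)
350^4 ≡ 83^2 = 6889 ≡ 67 (mod 379)
350^8 ≡ 67^2 = 4489 ≡ 320 (mod 379)
350^16 ≡ 320^2 = 102400 ≡ 70 (mod 379)
350^32 ≡ 70^2 = 4900 ≡ 352 (mod 379)
350^64 ≡ 352^2 = 123904 ≡ 350 (mod 379)
350^128 ≡ 350^2 = 122500 ≡ 83 (mod 379)
350^256 ≡ 83^2 = 6889 ≡ 67 (mod 379)
350^512 ≡ 67^2 = 4489 ≡ 320 (mod 379)
350^1024 ≡ 320^2 = 102400 ≡ 70 (mod 379)
350^1903 = 350^1024 * 350^512 * 350^256 * 350^64 * 350^32 * 350^8 * 350^4 * 350^2 * 350^1 ≡ 70 * 320 * 67 * 350 * 352 * 320 * 67 * 83 * 350 (mod 379).
Accumulate the product:
70 * 320 = 22400 ≡ 39
39 * 67 = 2613 ≡ 339
339 * 350 = 118650 ≡ 23
23 * 352 = 8096 ≡ 137
137 * 320 = 43840 ≡ 255
255 * 67 = 17085 ≡ 30
30 * 83 = 2490 ≡ 216
216 * 350 = 75600 ≡ 179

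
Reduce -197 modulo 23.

10

-197 = -9×23 + 10, so -197 ≡ 10 (mod 23).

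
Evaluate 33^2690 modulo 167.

2690 in binary is 101010000010, i.e. 2690 = 2048 + 512 + 128 + 2.
33^1 ≡ 33 (mod 167)
33^2 ≡ 33^2 = 1089 ≡ 87 (mod 167)
33^4 ≡ 87^2 = 7569 ≡ 54 (mod 167)
33^8 ≡ 54^2 = 2916 ≡ 77 (mod 167)
33^16 ≡ 77^2 = 5929 ≡ 84 (mod 167)
33^32 ≡ 84^2 = 7056 ≡ 42 (mod 167)
33^64 ≡ 42^2 = 1764 ≡ 94 (mod 167)
33^128 ≡ 94^2 = 8836 ≡ 152 (mod 167)
33^256 ≡ 152^2 = 23104 ≡ 58 (mod 167)
33^512 ≡ 58^2 = 3364 ≡ 24 (mod 167)
33^1024 ≡ 24^2 = 576 ≡ 75 (mod 167)
33^2048 ≡ 75^2 = 5625 ≡ 114 (mod 167)
33^2690 = 33^2048 × 33^512 × 33^128 × 33^2 ≡ 114 × 24 × 152 × 87 (mod 167).
Accumulate the product:
114 × 24 = 2736 ≡ 64
64 × 152 = 9728 ≡ 42
42 × 87 = 3654 ≡ 147

147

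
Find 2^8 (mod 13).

9

2^1 ≡ 2 (mod 13)
2^2 ≡ 2^2 = 4 (mod 13)
2^4 ≡ 4^2 = 16 ≡ 3 (mod 13)
2^8 ≡ 3^2 = 9 (mod 13)
So 2^8 ≡ 9 (mod 13).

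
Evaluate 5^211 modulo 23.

21

Using repeated squaring:
5^1 ≡ 5 (mod 23)
5^2 ≡ 5^2 = 25 ≡ 2 (mod 23)
5^4 ≡ 2^2 = 4 (mod 23)
5^8 ≡ 4^2 = 16 (mod 23)
5^16 ≡ 16^2 = 256 ≡ 3 (mod 23)
5^32 ≡ 3^2 = 9 (mod 23)
5^64 ≡ 9^2 = 81 ≡ 12 (mod 23)
5^128 ≡ 12^2 = 144 ≡ 6 (mod 23)
5^211 = 5^128 × 5^64 × 5^16 × 5^2 × 5^1 ≡ 6 × 12 × 3 × 2 × 5 (mod 23).
Accumulate the product:
6 × 12 = 72 ≡ 3
3 × 3 = 9
9 × 2 = 18
18 × 5 = 90 ≡ 21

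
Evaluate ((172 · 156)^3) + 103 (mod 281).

172 · 156 = 26832 ≡ 137 (mod 281)
(137)^3 ≡ 203 (mod 281)
203 + 103 = 306 ≡ 25 (mod 281)

25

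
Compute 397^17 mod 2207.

2099

17 in binary is 10001, i.e. 17 = 16 + 1.
397^1 ≡ 397 (mod 2207)
397^2 ≡ 397^2 = 157609 ≡ 912 (mod 2207)
397^4 ≡ 912^2 = 831744 ≡ 1912 (mod 2207)
397^8 ≡ 1912^2 = 3655744 ≡ 952 (mod 2207)
397^16 ≡ 952^2 = 906304 ≡ 1434 (mod 2207)
397^17 = 397^16 · 397^1 ≡ 1434 · 397 (mod 2207).
1434 · 397 = 569298 ≡ 2099 (mod 2207).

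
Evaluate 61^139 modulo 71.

7

By square-and-multiply:
61^1 ≡ 61 (mod 71)
61^2 ≡ 61^2 = 3721 ≡ 29 (mod 71)
61^4 ≡ 29^2 = 841 ≡ 60 (mod 71)
61^8 ≡ 60^2 = 3600 ≡ 50 (mod 71)
61^16 ≡ 50^2 = 2500 ≡ 15 (mod 71)
61^32 ≡ 15^2 = 225 ≡ 12 (mod 71)
61^64 ≡ 12^2 = 144 ≡ 2 (mod 71)
61^128 ≡ 2^2 = 4 (mod 71)
61^139 = 61^128 · 61^8 · 61^2 · 61^1 ≡ 4 · 50 · 29 · 61 (mod 71).
Accumulate the product:
4 · 50 = 200 ≡ 58
58 · 29 = 1682 ≡ 49
49 · 61 = 2989 ≡ 7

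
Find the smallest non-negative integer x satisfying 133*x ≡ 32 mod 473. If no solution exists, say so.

395

gcd(133, 473) = 1, so a unique solution mod 473 exists.
133⁻¹ ≡ 441 (mod 473).
x ≡ 441*32 ≡ 395 (mod 473).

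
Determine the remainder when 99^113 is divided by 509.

113 in binary is 1110001, i.e. 113 = 64 + 32 + 16 + 1.
99^1 ≡ 99 (mod 509)
99^2 ≡ 99^2 = 9801 ≡ 130 (mod 509)
99^4 ≡ 130^2 = 16900 ≡ 103 (mod 509)
99^8 ≡ 103^2 = 10609 ≡ 429 (mod 509)
99^16 ≡ 429^2 = 184041 ≡ 292 (mod 509)
99^32 ≡ 292^2 = 85264 ≡ 261 (mod 509)
99^64 ≡ 261^2 = 68121 ≡ 424 (mod 509)
99^113 = 99^64 · 99^32 · 99^16 · 99^1 ≡ 424 · 261 · 292 · 99 (mod 509).
Accumulate the product:
424 · 261 = 110664 ≡ 211
211 · 292 = 61612 ≡ 23
23 · 99 = 2277 ≡ 241

241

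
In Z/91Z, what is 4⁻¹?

91 = 22×4 + 3
4 = 1×3 + 1
3 = 3×1 + 0
gcd(4, 91) = 1, so the inverse exists.
Back-substitute for 1:
1 = 1×4 − 1×3
  = −1×91 + 23×4
So 4⁻¹ ≡ 23 (mod 91).

23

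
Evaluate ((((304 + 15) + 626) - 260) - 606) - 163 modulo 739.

655

304 + 15 = 319
319 + 626 = 945 ≡ 206 (mod 739)
206 - 260 = -54 ≡ 685 (mod 739)
685 - 606 = 79
79 - 163 = -84 ≡ 655 (mod 739)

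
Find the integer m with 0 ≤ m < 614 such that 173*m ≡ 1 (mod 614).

433

By the extended Euclidean algorithm:
614 = 3×173 + 95
173 = 1×95 + 78
95 = 1×78 + 17
78 = 4×17 + 10
17 = 1×10 + 7
10 = 1×7 + 3
7 = 2×3 + 1
3 = 3×1 + 0
gcd(173, 614) = 1, so the inverse exists.
Back-substitute for 1:
1 = 1×7 − 2×3
  = −2×10 + 3×7
  = 3×17 − 5×10
  = −5×78 + 23×17
  = 23×95 − 28×78
  = −28×173 + 51×95
  = 51×614 − 181×173
So 173⁻¹ ≡ −181 ≡ 433 (mod 614).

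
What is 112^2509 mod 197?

22

Using repeated squaring:
2509 in binary is 100111001101, i.e. 2509 = 2048 + 256 + 128 + 64 + 8 + 4 + 1.
112^1 ≡ 112 (mod 197)
112^2 ≡ 112^2 = 12544 ≡ 133 (mod 197)
112^4 ≡ 133^2 = 17689 ≡ 156 (mod 197)
112^8 ≡ 156^2 = 24336 ≡ 105 (mod 197)
112^16 ≡ 105^2 = 11025 ≡ 190 (mod 197)
112^32 ≡ 190^2 = 36100 ≡ 49 (mod 197)
112^64 ≡ 49^2 = 2401 ≡ 37 (mod 197)
112^128 ≡ 37^2 = 1369 ≡ 187 (mod 197)
112^256 ≡ 187^2 = 34969 ≡ 100 (mod 197)
112^512 ≡ 100^2 = 10000 ≡ 150 (mod 197)
112^1024 ≡ 150^2 = 22500 ≡ 42 (mod 197)
112^2048 ≡ 42^2 = 1764 ≡ 188 (mod 197)
112^2509 = 112^2048 * 112^256 * 112^128 * 112^64 * 112^8 * 112^4 * 112^1 ≡ 188 * 100 * 187 * 37 * 105 * 156 * 112 (mod 197).
Accumulate the product:
188 * 100 = 18800 ≡ 85
85 * 187 = 15895 ≡ 135
135 * 37 = 4995 ≡ 70
70 * 105 = 7350 ≡ 61
61 * 156 = 9516 ≡ 60
60 * 112 = 6720 ≡ 22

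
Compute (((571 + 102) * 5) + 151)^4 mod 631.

571 + 102 = 673 ≡ 42 (mod 631)
42 * 5 = 210
210 + 151 = 361
(361)^4 ≡ 538 (mod 631)

538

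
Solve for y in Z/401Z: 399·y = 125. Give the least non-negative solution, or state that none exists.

138

gcd(399, 401) = 1, so a unique solution mod 401 exists.
399⁻¹ ≡ 200 (mod 401).
y ≡ 200·125 ≡ 138 (mod 401).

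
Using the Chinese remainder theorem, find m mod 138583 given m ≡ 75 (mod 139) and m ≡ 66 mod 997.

121700

139⁻¹ mod 997: 139*789 ≡ 1 (mod 997), so 139⁻¹ ≡ 789.
m = 75 + 139*((66 − 75)*789 mod 997) = 75 + 139*875 = 121700.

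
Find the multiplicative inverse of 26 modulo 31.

Apply the Euclidean algorithm and back-substitute:
31 = 1·26 + 5
26 = 5·5 + 1
5 = 5·1 + 0
gcd(26, 31) = 1, so the inverse exists.
Back-substitute for 1:
1 = 1·26 − 5·5
  = −5·31 + 6·26
So 26⁻¹ ≡ 6 (mod 31).

6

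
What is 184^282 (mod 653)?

292

Using repeated squaring:
282 in binary is 100011010, i.e. 282 = 256 + 16 + 8 + 2.
184^1 ≡ 184 (mod 653)
184^2 ≡ 184^2 = 33856 ≡ 553 (mod 653)
184^4 ≡ 553^2 = 305809 ≡ 205 (mod 653)
184^8 ≡ 205^2 = 42025 ≡ 233 (mod 653)
184^16 ≡ 233^2 = 54289 ≡ 90 (mod 653)
184^32 ≡ 90^2 = 8100 ≡ 264 (mod 653)
184^64 ≡ 264^2 = 69696 ≡ 478 (mod 653)
184^128 ≡ 478^2 = 228484 ≡ 587 (mod 653)
184^256 ≡ 587^2 = 344569 ≡ 438 (mod 653)
184^282 = 184^256 · 184^16 · 184^8 · 184^2 ≡ 438 · 90 · 233 · 553 (mod 653).
Accumulate the product:
438 · 90 = 39420 ≡ 240
240 · 233 = 55920 ≡ 415
415 · 553 = 229495 ≡ 292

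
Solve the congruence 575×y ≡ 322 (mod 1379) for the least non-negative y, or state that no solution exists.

497

gcd(575, 1379) = 1, so a unique solution mod 1379 exists.
575⁻¹ ≡ 554 (mod 1379).
y ≡ 554×322 ≡ 497 (mod 1379).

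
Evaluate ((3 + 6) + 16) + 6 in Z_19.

3 + 6 = 9
9 + 16 = 25 ≡ 6 (mod 19)
6 + 6 = 12

12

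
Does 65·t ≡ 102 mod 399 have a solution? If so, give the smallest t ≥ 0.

gcd(65, 399) = 1, so a unique solution mod 399 exists.
65⁻¹ ≡ 221 (mod 399).
t ≡ 221·102 ≡ 198 (mod 399).

198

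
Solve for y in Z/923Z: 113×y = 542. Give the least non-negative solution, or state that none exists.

gcd(113, 923) = 1, so a unique solution mod 923 exists.
113⁻¹ ≡ 874 (mod 923).
y ≡ 874×542 ≡ 209 (mod 923).

209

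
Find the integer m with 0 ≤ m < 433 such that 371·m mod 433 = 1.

426

433 = 1·371 + 62
371 = 5·62 + 61
62 = 1·61 + 1
61 = 61·1 + 0
gcd(371, 433) = 1, so the inverse exists.
Bézout: 1 = 6·433 − 7·371.
So 371⁻¹ ≡ −7 ≡ 426 (mod 433).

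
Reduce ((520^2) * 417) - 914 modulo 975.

(520)^2 ≡ 325 (mod 975)
325 * 417 = 135525 ≡ 0 (mod 975)
0 - 914 = -914 ≡ 61 (mod 975)

61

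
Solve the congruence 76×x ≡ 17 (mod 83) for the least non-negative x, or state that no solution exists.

gcd(76, 83) = 1, so a unique solution mod 83 exists.
76⁻¹ ≡ 71 (mod 83).
x ≡ 71×17 ≡ 45 (mod 83).

45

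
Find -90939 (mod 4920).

-90939 = -19×4920 + 2541, so -90939 ≡ 2541 (mod 4920).

2541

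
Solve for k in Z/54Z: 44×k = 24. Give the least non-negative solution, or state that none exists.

gcd(44, 54) = 2, and 2 | 24, so solutions exist.
Divide through by 2: 22×k mod 27 = 12.
22⁻¹ ≡ 16 (mod 27).
k ≡ 16×12 ≡ 3 (mod 27).
The smallest non-negative solution is k = 3.

3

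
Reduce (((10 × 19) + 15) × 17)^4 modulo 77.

10 × 19 = 190 ≡ 36 (mod 77)
36 + 15 = 51
51 × 17 = 867 ≡ 20 (mod 77)
(20)^4 ≡ 71 (mod 77)

71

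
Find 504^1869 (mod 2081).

Using repeated squaring:
1869 in binary is 11101001101, i.e. 1869 = 1024 + 512 + 256 + 64 + 8 + 4 + 1.
504^1 ≡ 504 (mod 2081)
504^2 ≡ 504^2 = 254016 ≡ 134 (mod 2081)
504^4 ≡ 134^2 = 17956 ≡ 1308 (mod 2081)
504^8 ≡ 1308^2 = 1710864 ≡ 282 (mod 2081)
504^16 ≡ 282^2 = 79524 ≡ 446 (mod 2081)
504^32 ≡ 446^2 = 198916 ≡ 1221 (mod 2081)
504^64 ≡ 1221^2 = 1490841 ≡ 845 (mod 2081)
504^128 ≡ 845^2 = 714025 ≡ 242 (mod 2081)
504^256 ≡ 242^2 = 58564 ≡ 296 (mod 2081)
504^512 ≡ 296^2 = 87616 ≡ 214 (mod 2081)
504^1024 ≡ 214^2 = 45796 ≡ 14 (mod 2081)
504^1869 = 504^1024 × 504^512 × 504^256 × 504^64 × 504^8 × 504^4 × 504^1 ≡ 14 × 214 × 296 × 845 × 282 × 1308 × 504 (mod 2081).
Accumulate the product:
14 × 214 = 2996 ≡ 915
915 × 296 = 270840 ≡ 310
310 × 845 = 261950 ≡ 1825
1825 × 282 = 514650 ≡ 643
643 × 1308 = 841044 ≡ 320
320 × 504 = 161280 ≡ 1043

1043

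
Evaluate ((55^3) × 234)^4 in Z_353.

289

(55)^3 ≡ 112 (mod 353)
112 × 234 = 26208 ≡ 86 (mod 353)
(86)^4 ≡ 289 (mod 353)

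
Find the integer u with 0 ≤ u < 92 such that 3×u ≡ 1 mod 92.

By the extended Euclidean algorithm:
92 = 30·3 + 2
3 = 1·2 + 1
2 = 2·1 + 0
gcd(3, 92) = 1, so the inverse exists.
Bézout: 1 = −1·92 + 31·3.
So 3⁻¹ ≡ 31 (mod 92).

31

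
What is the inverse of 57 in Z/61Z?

Run the extended Euclidean algorithm:
61 = 1×57 + 4
57 = 14×4 + 1
4 = 4×1 + 0
gcd(57, 61) = 1, so the inverse exists.
Bézout: 1 = −14×61 + 15×57.
So 57⁻¹ ≡ 15 (mod 61).

15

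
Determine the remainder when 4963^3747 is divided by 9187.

656

3747 in binary is 111010100011, i.e. 3747 = 2048 + 1024 + 512 + 128 + 32 + 2 + 1.
4963^1 ≡ 4963 (mod 9187)
4963^2 ≡ 4963^2 = 24631369 ≡ 1022 (mod 9187)
4963^4 ≡ 1022^2 = 1044484 ≡ 6353 (mod 9187)
4963^8 ≡ 6353^2 = 40360609 ≡ 2118 (mod 9187)
4963^16 ≡ 2118^2 = 4485924 ≡ 2668 (mod 9187)
4963^32 ≡ 2668^2 = 7118224 ≡ 7486 (mod 9187)
4963^64 ≡ 7486^2 = 56040196 ≡ 8683 (mod 9187)
4963^128 ≡ 8683^2 = 75394489 ≡ 5967 (mod 9187)
4963^256 ≡ 5967^2 = 35605089 ≡ 5464 (mod 9187)
4963^512 ≡ 5464^2 = 29855296 ≡ 6733 (mod 9187)
4963^1024 ≡ 6733^2 = 45333289 ≡ 4631 (mod 9187)
4963^2048 ≡ 4631^2 = 21446161 ≡ 3703 (mod 9187)
4963^3747 = 4963^2048 * 4963^1024 * 4963^512 * 4963^128 * 4963^32 * 4963^2 * 4963^1 ≡ 3703 * 4631 * 6733 * 5967 * 7486 * 1022 * 4963 (mod 9187).
Accumulate the product:
3703 * 4631 = 17148593 ≡ 5651
5651 * 6733 = 38048183 ≡ 4816
4816 * 5967 = 28737072 ≡ 136
136 * 7486 = 1018096 ≡ 7526
7526 * 1022 = 7691572 ≡ 2053
2053 * 4963 = 10189039 ≡ 656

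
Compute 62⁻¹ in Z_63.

62

Run the extended Euclidean algorithm:
63 = 1·62 + 1
62 = 62·1 + 0
gcd(62, 63) = 1, so the inverse exists.
Bézout: 1 = 1·63 − 1·62.
So 62⁻¹ ≡ −1 ≡ 62 (mod 63).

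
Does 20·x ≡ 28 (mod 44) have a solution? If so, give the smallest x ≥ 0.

gcd(20, 44) = 4, and 4 | 28, so solutions exist.
Divide through by 4: 5·x mod 11 = 7.
5⁻¹ ≡ 9 (mod 11).
x ≡ 9·7 ≡ 8 (mod 11).
The smallest non-negative solution is x = 8.

8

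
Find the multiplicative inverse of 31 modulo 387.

Apply the Euclidean algorithm and back-substitute:
387 = 12*31 + 15
31 = 2*15 + 1
15 = 15*1 + 0
gcd(31, 387) = 1, so the inverse exists.
Bézout: 1 = −2*387 + 25*31.
So 31⁻¹ ≡ 25 (mod 387).

25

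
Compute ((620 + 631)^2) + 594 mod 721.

304

620 + 631 = 1251 ≡ 530 (mod 721)
(530)^2 ≡ 431 (mod 721)
431 + 594 = 1025 ≡ 304 (mod 721)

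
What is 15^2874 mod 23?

2874 in binary is 101100111010, i.e. 2874 = 2048 + 512 + 256 + 32 + 16 + 8 + 2.
15^1 ≡ 15 (mod 23)
15^2 ≡ 15^2 = 225 ≡ 18 (mod 23)
15^4 ≡ 18^2 = 324 ≡ 2 (mod 23)
15^8 ≡ 2^2 = 4 (mod 23)
15^16 ≡ 4^2 = 16 (mod 23)
15^32 ≡ 16^2 = 256 ≡ 3 (mod 23)
15^64 ≡ 3^2 = 9 (mod 23)
15^128 ≡ 9^2 = 81 ≡ 12 (mod 23)
15^256 ≡ 12^2 = 144 ≡ 6 (mod 23)
15^512 ≡ 6^2 = 36 ≡ 13 (mod 23)
15^1024 ≡ 13^2 = 169 ≡ 8 (mod 23)
15^2048 ≡ 8^2 = 64 ≡ 18 (mod 23)
15^2874 = 15^2048 * 15^512 * 15^256 * 15^32 * 15^16 * 15^8 * 15^2 ≡ 18 * 13 * 6 * 3 * 16 * 4 * 18 (mod 23).
Accumulate the product:
18 * 13 = 234 ≡ 4
4 * 6 = 24 ≡ 1
1 * 3 = 3
3 * 16 = 48 ≡ 2
2 * 4 = 8
8 * 18 = 144 ≡ 6

6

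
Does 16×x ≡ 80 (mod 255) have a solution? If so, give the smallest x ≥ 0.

gcd(16, 255) = 1, so a unique solution mod 255 exists.
16⁻¹ ≡ 16 (mod 255).
x ≡ 16×80 ≡ 5 (mod 255).

5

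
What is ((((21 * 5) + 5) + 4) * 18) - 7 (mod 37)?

21 * 5 = 105 ≡ 31 (mod 37)
31 + 5 = 36
36 + 4 = 40 ≡ 3 (mod 37)
3 * 18 = 54 ≡ 17 (mod 37)
17 - 7 = 10

10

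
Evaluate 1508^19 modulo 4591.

By square-and-multiply:
1508^1 ≡ 1508 (mod 4591)
1508^2 ≡ 1508^2 = 2274064 ≡ 1519 (mod 4591)
1508^4 ≡ 1519^2 = 2307361 ≡ 2679 (mod 4591)
1508^8 ≡ 2679^2 = 7177041 ≡ 1308 (mod 4591)
1508^16 ≡ 1308^2 = 1710864 ≡ 3012 (mod 4591)
1508^19 = 1508^16 × 1508^2 × 1508^1 ≡ 3012 × 1519 × 1508 (mod 4591).
Accumulate the product:
3012 × 1519 = 4575228 ≡ 2592
2592 × 1508 = 3908736 ≡ 1795

1795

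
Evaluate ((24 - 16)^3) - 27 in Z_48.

5

24 - 16 = 8
(8)^3 ≡ 32 (mod 48)
32 - 27 = 5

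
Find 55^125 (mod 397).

272

Using repeated squaring:
125 in binary is 1111101, i.e. 125 = 64 + 32 + 16 + 8 + 4 + 1.
55^1 ≡ 55 (mod 397)
55^2 ≡ 55^2 = 3025 ≡ 246 (mod 397)
55^4 ≡ 246^2 = 60516 ≡ 172 (mod 397)
55^8 ≡ 172^2 = 29584 ≡ 206 (mod 397)
55^16 ≡ 206^2 = 42436 ≡ 354 (mod 397)
55^32 ≡ 354^2 = 125316 ≡ 261 (mod 397)
55^64 ≡ 261^2 = 68121 ≡ 234 (mod 397)
55^125 = 55^64 * 55^32 * 55^16 * 55^8 * 55^4 * 55^1 ≡ 234 * 261 * 354 * 206 * 172 * 55 (mod 397).
Accumulate the product:
234 * 261 = 61074 ≡ 333
333 * 354 = 117882 ≡ 370
370 * 206 = 76220 ≡ 393
393 * 172 = 67596 ≡ 106
106 * 55 = 5830 ≡ 272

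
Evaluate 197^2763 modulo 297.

296

Using repeated squaring:
2763 in binary is 101011001011, i.e. 2763 = 2048 + 512 + 128 + 64 + 8 + 2 + 1.
197^1 ≡ 197 (mod 297)
197^2 ≡ 197^2 = 38809 ≡ 199 (mod 297)
197^4 ≡ 199^2 = 39601 ≡ 100 (mod 297)
197^8 ≡ 100^2 = 10000 ≡ 199 (mod 297)
197^16 ≡ 199^2 = 39601 ≡ 100 (mod 297)
197^32 ≡ 100^2 = 10000 ≡ 199 (mod 297)
197^64 ≡ 199^2 = 39601 ≡ 100 (mod 297)
197^128 ≡ 100^2 = 10000 ≡ 199 (mod 297)
197^256 ≡ 199^2 = 39601 ≡ 100 (mod 297)
197^512 ≡ 100^2 = 10000 ≡ 199 (mod 297)
197^1024 ≡ 199^2 = 39601 ≡ 100 (mod 297)
197^2048 ≡ 100^2 = 10000 ≡ 199 (mod 297)
197^2763 = 197^2048 * 197^512 * 197^128 * 197^64 * 197^8 * 197^2 * 197^1 ≡ 199 * 199 * 199 * 100 * 199 * 199 * 197 (mod 297).
Accumulate the product:
199 * 199 = 39601 ≡ 100
100 * 199 = 19900 ≡ 1
1 * 100 = 100
100 * 199 = 19900 ≡ 1
1 * 199 = 199
199 * 197 = 39203 ≡ 296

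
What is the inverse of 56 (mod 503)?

9

503 = 8*56 + 55
56 = 1*55 + 1
55 = 55*1 + 0
gcd(56, 503) = 1, so the inverse exists.
Back-substitute for 1:
1 = 1*56 − 1*55
  = −1*503 + 9*56
So 56⁻¹ ≡ 9 (mod 503).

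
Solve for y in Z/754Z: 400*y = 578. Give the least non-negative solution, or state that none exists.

271

gcd(400, 754) = 2, and 2 | 578, so solutions exist.
Divide through by 2: 200*y mod 377 = 289.
200⁻¹ ≡ 164 (mod 377).
y ≡ 164*289 ≡ 271 (mod 377).
The smallest non-negative solution is y = 271.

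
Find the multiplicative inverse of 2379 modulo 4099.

3477

Apply the Euclidean algorithm and back-substitute:
4099 = 1·2379 + 1720
2379 = 1·1720 + 659
1720 = 2·659 + 402
659 = 1·402 + 257
402 = 1·257 + 145
257 = 1·145 + 112
145 = 1·112 + 33
112 = 3·33 + 13
33 = 2·13 + 7
13 = 1·7 + 6
7 = 1·6 + 1
6 = 6·1 + 0
gcd(2379, 4099) = 1, so the inverse exists.
Back-substitute for 1:
1 = 1·7 − 1·6
  = −1·13 + 2·7
  = 2·33 − 5·13
  = −5·112 + 17·33
  = 17·145 − 22·112
  = −22·257 + 39·145
  = 39·402 − 61·257
  = −61·659 + 100·402
  = 100·1720 − 261·659
  = −261·2379 + 361·1720
  = 361·4099 − 622·2379
So 2379⁻¹ ≡ −622 ≡ 3477 (mod 4099).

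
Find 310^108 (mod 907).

By square-and-multiply:
108 in binary is 1101100, i.e. 108 = 64 + 32 + 8 + 4.
310^1 ≡ 310 (mod 907)
310^2 ≡ 310^2 = 96100 ≡ 865 (mod 907)
310^4 ≡ 865^2 = 748225 ≡ 857 (mod 907)
310^8 ≡ 857^2 = 734449 ≡ 686 (mod 907)
310^16 ≡ 686^2 = 470596 ≡ 770 (mod 907)
310^32 ≡ 770^2 = 592900 ≡ 629 (mod 907)
310^64 ≡ 629^2 = 395641 ≡ 189 (mod 907)
310^108 = 310^64 · 310^32 · 310^8 · 310^4 ≡ 189 · 629 · 686 · 857 (mod 907).
Accumulate the product:
189 · 629 = 118881 ≡ 64
64 · 686 = 43904 ≡ 368
368 · 857 = 315376 ≡ 647

647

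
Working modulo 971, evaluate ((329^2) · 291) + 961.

823

(329)^2 ≡ 460 (mod 971)
460 · 291 = 133860 ≡ 833 (mod 971)
833 + 961 = 1794 ≡ 823 (mod 971)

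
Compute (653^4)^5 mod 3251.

(653)^4 ≡ 2449 (mod 3251)
(2449)^5 ≡ 3081 (mod 3251)

3081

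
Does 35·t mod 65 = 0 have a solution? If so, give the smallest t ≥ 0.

gcd(35, 65) = 5, and 5 | 0, so solutions exist.
Divide through by 5: 7·t ≡ 0 mod 13.
7⁻¹ ≡ 2 (mod 13).
t ≡ 2·0 ≡ 0 (mod 13).
The smallest non-negative solution is t = 0.

0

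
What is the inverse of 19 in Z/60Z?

19

By the extended Euclidean algorithm:
60 = 3×19 + 3
19 = 6×3 + 1
3 = 3×1 + 0
gcd(19, 60) = 1, so the inverse exists.
Back-substitute for 1:
1 = 1×19 − 6×3
  = −6×60 + 19×19
So 19⁻¹ ≡ 19 (mod 60).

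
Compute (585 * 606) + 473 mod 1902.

1211

585 * 606 = 354510 ≡ 738 (mod 1902)
738 + 473 = 1211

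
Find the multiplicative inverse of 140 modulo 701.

701 = 5·140 + 1
140 = 140·1 + 0
gcd(140, 701) = 1, so the inverse exists.
Bézout: 1 = 1·701 − 5·140.
So 140⁻¹ ≡ −5 ≡ 696 (mod 701).

696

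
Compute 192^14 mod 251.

Compute successive squares:
14 in binary is 1110, i.e. 14 = 8 + 4 + 2.
192^1 ≡ 192 (mod 251)
192^2 ≡ 192^2 = 36864 ≡ 218 (mod 251)
192^4 ≡ 218^2 = 47524 ≡ 85 (mod 251)
192^8 ≡ 85^2 = 7225 ≡ 197 (mod 251)
192^14 = 192^8 * 192^4 * 192^2 ≡ 197 * 85 * 218 (mod 251).
Accumulate the product:
197 * 85 = 16745 ≡ 179
179 * 218 = 39022 ≡ 117

117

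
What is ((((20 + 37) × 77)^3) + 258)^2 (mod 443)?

4

20 + 37 = 57
57 × 77 = 4389 ≡ 402 (mod 443)
(402)^3 ≡ 187 (mod 443)
187 + 258 = 445 ≡ 2 (mod 443)
(2)^2 ≡ 4 (mod 443)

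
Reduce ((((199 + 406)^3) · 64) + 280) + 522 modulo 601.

90

199 + 406 = 605 ≡ 4 (mod 601)
(4)^3 ≡ 64 (mod 601)
64 · 64 = 4096 ≡ 490 (mod 601)
490 + 280 = 770 ≡ 169 (mod 601)
169 + 522 = 691 ≡ 90 (mod 601)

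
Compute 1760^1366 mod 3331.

Compute successive squares:
1366 in binary is 10101010110, i.e. 1366 = 1024 + 256 + 64 + 16 + 4 + 2.
1760^1 ≡ 1760 (mod 3331)
1760^2 ≡ 1760^2 = 3097600 ≡ 3101 (mod 3331)
1760^4 ≡ 3101^2 = 9616201 ≡ 2935 (mod 3331)
1760^8 ≡ 2935^2 = 8614225 ≡ 259 (mod 3331)
1760^16 ≡ 259^2 = 67081 ≡ 461 (mod 3331)
1760^32 ≡ 461^2 = 212521 ≡ 2668 (mod 3331)
1760^64 ≡ 2668^2 = 7118224 ≡ 3208 (mod 3331)
1760^128 ≡ 3208^2 = 10291264 ≡ 1805 (mod 3331)
1760^256 ≡ 1805^2 = 3258025 ≡ 307 (mod 3331)
1760^512 ≡ 307^2 = 94249 ≡ 981 (mod 3331)
1760^1024 ≡ 981^2 = 962361 ≡ 3033 (mod 3331)
1760^1366 = 1760^1024 · 1760^256 · 1760^64 · 1760^16 · 1760^4 · 1760^2 ≡ 3033 · 307 · 3208 · 461 · 2935 · 3101 (mod 3331).
Accumulate the product:
3033 · 307 = 931131 ≡ 1782
1782 · 3208 = 5716656 ≡ 660
660 · 461 = 304260 ≡ 1139
1139 · 2935 = 3342965 ≡ 1972
1972 · 3101 = 6115172 ≡ 2787

2787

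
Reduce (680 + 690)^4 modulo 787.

368

680 + 690 = 1370 ≡ 583 (mod 787)
(583)^4 ≡ 368 (mod 787)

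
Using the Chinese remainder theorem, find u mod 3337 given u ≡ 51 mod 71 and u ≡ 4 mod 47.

71⁻¹ mod 47: 71*2 ≡ 1 (mod 47), so 71⁻¹ ≡ 2.
u = 51 + 71*((4 − 51)*2 mod 47) = 51 + 71*0 = 51.

51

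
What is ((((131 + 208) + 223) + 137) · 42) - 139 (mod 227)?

131 + 208 = 339 ≡ 112 (mod 227)
112 + 223 = 335 ≡ 108 (mod 227)
108 + 137 = 245 ≡ 18 (mod 227)
18 · 42 = 756 ≡ 75 (mod 227)
75 - 139 = -64 ≡ 163 (mod 227)

163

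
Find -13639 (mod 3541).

525

-13639 = -4·3541 + 525, so -13639 ≡ 525 (mod 3541).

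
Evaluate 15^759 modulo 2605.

By square-and-multiply:
759 in binary is 1011110111, i.e. 759 = 512 + 128 + 64 + 32 + 16 + 4 + 2 + 1.
15^1 ≡ 15 (mod 2605)
15^2 ≡ 15^2 = 225 (mod 2605)
15^4 ≡ 225^2 = 50625 ≡ 1130 (mod 2605)
15^8 ≡ 1130^2 = 1276900 ≡ 450 (mod 2605)
15^16 ≡ 450^2 = 202500 ≡ 1915 (mod 2605)
15^32 ≡ 1915^2 = 3667225 ≡ 1990 (mod 2605)
15^64 ≡ 1990^2 = 3960100 ≡ 500 (mod 2605)
15^128 ≡ 500^2 = 250000 ≡ 2525 (mod 2605)
15^256 ≡ 2525^2 = 6375625 ≡ 1190 (mod 2605)
15^512 ≡ 1190^2 = 1416100 ≡ 1585 (mod 2605)
15^759 = 15^512 × 15^128 × 15^64 × 15^32 × 15^16 × 15^4 × 15^2 × 15^1 ≡ 1585 × 2525 × 500 × 1990 × 1915 × 1130 × 225 × 15 (mod 2605).
Accumulate the product:
1585 × 2525 = 4002125 ≡ 845
845 × 500 = 422500 ≡ 490
490 × 1990 = 975100 ≡ 830
830 × 1915 = 1589450 ≡ 400
400 × 1130 = 452000 ≡ 1335
1335 × 225 = 300375 ≡ 800
800 × 15 = 12000 ≡ 1580

1580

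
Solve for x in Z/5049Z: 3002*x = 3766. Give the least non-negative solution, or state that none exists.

3032

gcd(3002, 5049) = 1, so a unique solution mod 5049 exists.
3002⁻¹ ≡ 1253 (mod 5049).
x ≡ 1253*3766 ≡ 3032 (mod 5049).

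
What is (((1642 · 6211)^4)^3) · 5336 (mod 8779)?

6015

1642 · 6211 = 10198462 ≡ 6043 (mod 8779)
(6043)^4 ≡ 2708 (mod 8779)
(2708)^3 ≡ 3415 (mod 8779)
3415 · 5336 = 18222440 ≡ 6015 (mod 8779)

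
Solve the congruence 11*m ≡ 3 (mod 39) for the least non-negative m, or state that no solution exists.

18

gcd(11, 39) = 1, so a unique solution mod 39 exists.
11⁻¹ ≡ 32 (mod 39).
m ≡ 32*3 ≡ 18 (mod 39).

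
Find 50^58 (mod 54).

Compute successive squares:
58 in binary is 111010, i.e. 58 = 32 + 16 + 8 + 2.
50^1 ≡ 50 (mod 54)
50^2 ≡ 50^2 = 2500 ≡ 16 (mod 54)
50^4 ≡ 16^2 = 256 ≡ 40 (mod 54)
50^8 ≡ 40^2 = 1600 ≡ 34 (mod 54)
50^16 ≡ 34^2 = 1156 ≡ 22 (mod 54)
50^32 ≡ 22^2 = 484 ≡ 52 (mod 54)
50^58 = 50^32 * 50^16 * 50^8 * 50^2 ≡ 52 * 22 * 34 * 16 (mod 54).
Accumulate the product:
52 * 22 = 1144 ≡ 10
10 * 34 = 340 ≡ 16
16 * 16 = 256 ≡ 40

40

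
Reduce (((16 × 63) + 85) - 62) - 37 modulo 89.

15

16 × 63 = 1008 ≡ 29 (mod 89)
29 + 85 = 114 ≡ 25 (mod 89)
25 - 62 = -37 ≡ 52 (mod 89)
52 - 37 = 15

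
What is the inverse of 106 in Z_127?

6

By the extended Euclidean algorithm:
127 = 1·106 + 21
106 = 5·21 + 1
21 = 21·1 + 0
gcd(106, 127) = 1, so the inverse exists.
Bézout: 1 = −5·127 + 6·106.
So 106⁻¹ ≡ 6 (mod 127).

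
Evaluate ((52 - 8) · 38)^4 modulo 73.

52 - 8 = 44
44 · 38 = 1672 ≡ 66 (mod 73)
(66)^4 ≡ 65 (mod 73)

65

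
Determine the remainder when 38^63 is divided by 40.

32

Using repeated squaring:
63 in binary is 111111, i.e. 63 = 32 + 16 + 8 + 4 + 2 + 1.
38^1 ≡ 38 (mod 40)
38^2 ≡ 38^2 = 1444 ≡ 4 (mod 40)
38^4 ≡ 4^2 = 16 (mod 40)
38^8 ≡ 16^2 = 256 ≡ 16 (mod 40)
38^16 ≡ 16^2 = 256 ≡ 16 (mod 40)
38^32 ≡ 16^2 = 256 ≡ 16 (mod 40)
38^63 = 38^32 × 38^16 × 38^8 × 38^4 × 38^2 × 38^1 ≡ 16 × 16 × 16 × 16 × 4 × 38 (mod 40).
Accumulate the product:
16 × 16 = 256 ≡ 16
16 × 16 = 256 ≡ 16
16 × 16 = 256 ≡ 16
16 × 4 = 64 ≡ 24
24 × 38 = 912 ≡ 32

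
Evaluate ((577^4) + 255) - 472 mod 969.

702

(577)^4 ≡ 919 (mod 969)
919 + 255 = 1174 ≡ 205 (mod 969)
205 - 472 = -267 ≡ 702 (mod 969)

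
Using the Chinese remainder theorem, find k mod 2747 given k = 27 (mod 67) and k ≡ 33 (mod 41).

1099

67⁻¹ mod 41: 67*30 ≡ 1 (mod 41), so 67⁻¹ ≡ 30.
k = 27 + 67*((33 − 27)*30 mod 41) = 27 + 67*16 = 1099.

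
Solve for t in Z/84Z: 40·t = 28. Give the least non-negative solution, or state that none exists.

7

gcd(40, 84) = 4, and 4 | 28, so solutions exist.
Divide through by 4: 10·t mod 21 = 7.
10⁻¹ ≡ 19 (mod 21).
t ≡ 19·7 ≡ 7 (mod 21).
The smallest non-negative solution is t = 7.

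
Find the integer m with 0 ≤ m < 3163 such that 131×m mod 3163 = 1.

1497

3163 = 24*131 + 19
131 = 6*19 + 17
19 = 1*17 + 2
17 = 8*2 + 1
2 = 2*1 + 0
gcd(131, 3163) = 1, so the inverse exists.
Bézout: 1 = −62*3163 + 1497*131.
So 131⁻¹ ≡ 1497 (mod 3163).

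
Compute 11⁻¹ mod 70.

51

Run the extended Euclidean algorithm:
70 = 6·11 + 4
11 = 2·4 + 3
4 = 1·3 + 1
3 = 3·1 + 0
gcd(11, 70) = 1, so the inverse exists.
Back-substitute for 1:
1 = 1·4 − 1·3
  = −1·11 + 3·4
  = 3·70 − 19·11
So 11⁻¹ ≡ −19 ≡ 51 (mod 70).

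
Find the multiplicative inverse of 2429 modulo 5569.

Run the extended Euclidean algorithm:
5569 = 2*2429 + 711
2429 = 3*711 + 296
711 = 2*296 + 119
296 = 2*119 + 58
119 = 2*58 + 3
58 = 19*3 + 1
3 = 3*1 + 0
gcd(2429, 5569) = 1, so the inverse exists.
Bézout: 1 = −796*5569 + 1825*2429.
So 2429⁻¹ ≡ 1825 (mod 5569).

1825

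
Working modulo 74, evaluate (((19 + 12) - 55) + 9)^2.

19 + 12 = 31
31 - 55 = -24 ≡ 50 (mod 74)
50 + 9 = 59
(59)^2 ≡ 3 (mod 74)

3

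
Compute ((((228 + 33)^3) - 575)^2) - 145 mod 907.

228 + 33 = 261
(261)^3 ≡ 567 (mod 907)
567 - 575 = -8 ≡ 899 (mod 907)
(899)^2 ≡ 64 (mod 907)
64 - 145 = -81 ≡ 826 (mod 907)

826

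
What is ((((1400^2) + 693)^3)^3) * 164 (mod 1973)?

1737

(1400)^2 ≡ 811 (mod 1973)
811 + 693 = 1504
(1504)^3 ≡ 542 (mod 1973)
(542)^3 ≡ 961 (mod 1973)
961 * 164 = 157604 ≡ 1737 (mod 1973)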